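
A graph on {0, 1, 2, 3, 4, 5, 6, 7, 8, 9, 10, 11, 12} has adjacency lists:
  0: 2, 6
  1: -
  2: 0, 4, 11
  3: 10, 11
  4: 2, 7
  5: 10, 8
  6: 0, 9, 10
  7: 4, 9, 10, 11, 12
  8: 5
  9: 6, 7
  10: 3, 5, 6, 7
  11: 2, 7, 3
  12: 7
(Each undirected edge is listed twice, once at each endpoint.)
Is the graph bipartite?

Yes

A valid 2-coloring puts {1, 2, 3, 5, 6, 7} on one side and {0, 4, 8, 9, 10, 11, 12} on the other; every edge crosses between the two sides.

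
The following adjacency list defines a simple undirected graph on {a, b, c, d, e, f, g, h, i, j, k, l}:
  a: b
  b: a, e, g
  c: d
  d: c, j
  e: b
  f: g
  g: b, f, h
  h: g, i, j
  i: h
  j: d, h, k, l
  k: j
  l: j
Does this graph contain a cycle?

No

|V| = 12, |E| = 11, number of components = 1.
Since 11 = 12 - 1, the graph is a forest and contains no cycle.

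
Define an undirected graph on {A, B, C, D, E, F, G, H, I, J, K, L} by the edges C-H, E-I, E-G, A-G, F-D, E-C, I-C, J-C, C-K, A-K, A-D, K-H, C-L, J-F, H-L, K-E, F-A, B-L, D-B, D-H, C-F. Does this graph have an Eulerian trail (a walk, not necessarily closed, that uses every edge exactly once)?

Degrees: A:4, B:2, C:7, D:4, E:4, F:4, G:2, H:4, I:2, J:2, K:4, L:3
Odd-degree vertices: C, L (2 total).
The non-isolated vertices are connected and exactly 2 have odd degree, so an Eulerian trail exists (from C to L).

Yes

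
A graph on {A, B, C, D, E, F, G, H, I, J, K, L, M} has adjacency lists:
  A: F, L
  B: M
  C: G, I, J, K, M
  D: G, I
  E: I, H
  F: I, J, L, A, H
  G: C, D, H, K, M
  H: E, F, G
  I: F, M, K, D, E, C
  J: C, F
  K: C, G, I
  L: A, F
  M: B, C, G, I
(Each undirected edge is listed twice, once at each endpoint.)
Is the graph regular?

No

Degrees: A:2, B:1, C:5, D:2, E:2, F:5, G:5, H:3, I:6, J:2, K:3, L:2, M:4
Vertex B has degree 1 while I has degree 6, so the graph is not regular.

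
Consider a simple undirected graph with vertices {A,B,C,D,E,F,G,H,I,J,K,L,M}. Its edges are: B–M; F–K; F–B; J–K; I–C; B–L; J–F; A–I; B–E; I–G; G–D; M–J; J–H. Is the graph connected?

Component: {A, C, D, G, I}
Component: {B, E, F, H, J, K, L, M}
No edge joins these 2 groups, so the graph is disconnected.

No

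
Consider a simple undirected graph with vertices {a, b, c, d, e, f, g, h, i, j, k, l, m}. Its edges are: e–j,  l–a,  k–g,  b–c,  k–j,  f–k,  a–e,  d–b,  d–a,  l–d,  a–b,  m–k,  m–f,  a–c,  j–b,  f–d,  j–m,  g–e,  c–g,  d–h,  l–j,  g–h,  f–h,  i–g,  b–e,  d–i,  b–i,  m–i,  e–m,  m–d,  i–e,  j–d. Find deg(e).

6

Neighbors of e: a, b, g, i, j, m.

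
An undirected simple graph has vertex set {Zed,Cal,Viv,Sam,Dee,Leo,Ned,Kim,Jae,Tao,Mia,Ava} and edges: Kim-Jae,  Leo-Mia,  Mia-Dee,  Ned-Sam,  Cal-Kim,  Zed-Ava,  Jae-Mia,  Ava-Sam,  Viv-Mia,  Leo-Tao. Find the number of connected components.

2

Component: {Zed, Sam, Ned, Ava}
Component: {Cal, Viv, Dee, Leo, Kim, Jae, Tao, Mia}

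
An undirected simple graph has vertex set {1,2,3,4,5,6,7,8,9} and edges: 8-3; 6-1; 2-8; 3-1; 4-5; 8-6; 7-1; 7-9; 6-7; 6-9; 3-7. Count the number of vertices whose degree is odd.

6

Degrees: 1:3, 2:1, 3:3, 4:1, 5:1, 6:4, 7:4, 8:3, 9:2
Odd-degree vertices: 1, 2, 3, 4, 5, 8.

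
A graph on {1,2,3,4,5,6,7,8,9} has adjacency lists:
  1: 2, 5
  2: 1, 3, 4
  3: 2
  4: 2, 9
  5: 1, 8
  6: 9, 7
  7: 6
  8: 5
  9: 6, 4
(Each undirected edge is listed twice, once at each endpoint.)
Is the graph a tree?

Yes

|V| = 9, |E| = 8.
Connected and |E| = |V| - 1, which characterizes a tree.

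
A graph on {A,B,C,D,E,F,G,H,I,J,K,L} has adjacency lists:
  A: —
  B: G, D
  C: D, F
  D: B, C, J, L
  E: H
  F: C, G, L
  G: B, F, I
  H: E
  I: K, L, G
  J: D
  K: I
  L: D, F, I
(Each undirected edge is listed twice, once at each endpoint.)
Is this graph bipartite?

F-G-B-D-L-F is an odd cycle (length 5), and a bipartite graph can contain only even cycles.

No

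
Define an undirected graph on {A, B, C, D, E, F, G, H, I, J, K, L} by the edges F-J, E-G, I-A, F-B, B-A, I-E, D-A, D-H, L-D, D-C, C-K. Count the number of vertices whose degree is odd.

Degrees: A:3, B:2, C:2, D:4, E:2, F:2, G:1, H:1, I:2, J:1, K:1, L:1
Odd-degree vertices: A, G, H, J, K, L.

6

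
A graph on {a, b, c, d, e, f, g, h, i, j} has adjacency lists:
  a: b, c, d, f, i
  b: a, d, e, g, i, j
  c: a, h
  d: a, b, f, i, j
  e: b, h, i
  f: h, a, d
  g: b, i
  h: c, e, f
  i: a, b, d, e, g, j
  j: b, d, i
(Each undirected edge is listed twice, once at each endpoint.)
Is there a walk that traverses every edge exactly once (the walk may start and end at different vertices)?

No

Degrees: a:5, b:6, c:2, d:5, e:3, f:3, g:2, h:3, i:6, j:3
Odd-degree vertices: a, d, e, f, h, j (6 total).
An Eulerian trail requires 0 or 2 odd-degree vertices; here there are 6.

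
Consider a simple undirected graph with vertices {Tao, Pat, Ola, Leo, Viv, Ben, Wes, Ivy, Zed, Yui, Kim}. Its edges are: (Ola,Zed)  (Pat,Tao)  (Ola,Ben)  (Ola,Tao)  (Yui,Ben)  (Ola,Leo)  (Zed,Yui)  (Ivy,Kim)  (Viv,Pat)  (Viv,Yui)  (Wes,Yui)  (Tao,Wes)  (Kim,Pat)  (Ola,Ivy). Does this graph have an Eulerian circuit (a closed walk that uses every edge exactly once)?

No

Degrees: Tao:3, Pat:3, Ola:5, Leo:1, Viv:2, Ben:2, Wes:2, Ivy:2, Zed:2, Yui:4, Kim:2
Tao, Pat, Ola, Leo have odd degree; an Eulerian circuit needs every degree to be even, so none exists.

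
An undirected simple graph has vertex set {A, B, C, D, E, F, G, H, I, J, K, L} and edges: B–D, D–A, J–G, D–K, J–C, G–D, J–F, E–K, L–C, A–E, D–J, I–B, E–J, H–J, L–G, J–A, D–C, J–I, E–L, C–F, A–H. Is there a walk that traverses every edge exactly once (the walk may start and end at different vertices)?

Yes

Degrees: A:4, B:2, C:4, D:6, E:4, F:2, G:3, H:2, I:2, J:8, K:2, L:3
Odd-degree vertices: G, L (2 total).
With 2 odd-degree vertices and all edges in one connected piece, an Eulerian trail exists (from G to L).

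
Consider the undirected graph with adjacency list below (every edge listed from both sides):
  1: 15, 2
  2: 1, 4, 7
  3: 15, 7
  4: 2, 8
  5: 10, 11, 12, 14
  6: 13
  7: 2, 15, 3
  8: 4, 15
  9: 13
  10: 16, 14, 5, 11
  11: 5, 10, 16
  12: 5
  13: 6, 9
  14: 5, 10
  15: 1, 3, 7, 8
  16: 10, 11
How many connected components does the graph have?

Component: {6, 9, 13}
Component: {5, 10, 11, 12, 14, 16}
Component: {1, 2, 3, 4, 7, 8, 15}

3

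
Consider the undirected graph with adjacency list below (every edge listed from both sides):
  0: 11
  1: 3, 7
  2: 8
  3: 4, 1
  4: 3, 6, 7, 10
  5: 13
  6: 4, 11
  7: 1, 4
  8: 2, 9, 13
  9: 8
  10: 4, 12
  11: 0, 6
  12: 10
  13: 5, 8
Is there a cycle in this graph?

The graph has 14 vertices, 13 edges, and 2 connected components.
Since 13 > 14 - 2, a cycle must exist; for instance 4-3-1-7-4.

Yes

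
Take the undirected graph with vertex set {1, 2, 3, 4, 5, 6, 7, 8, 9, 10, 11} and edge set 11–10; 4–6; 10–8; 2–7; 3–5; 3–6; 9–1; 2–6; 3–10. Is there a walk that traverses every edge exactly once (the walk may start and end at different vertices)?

No

Degrees: 1:1, 2:2, 3:3, 4:1, 5:1, 6:3, 7:1, 8:1, 9:1, 10:3, 11:1
Odd-degree vertices: 1, 3, 4, 5, 6, 7, 8, 9, 10, 11 (10 total).
An Eulerian trail requires 0 or 2 odd-degree vertices; here there are 10.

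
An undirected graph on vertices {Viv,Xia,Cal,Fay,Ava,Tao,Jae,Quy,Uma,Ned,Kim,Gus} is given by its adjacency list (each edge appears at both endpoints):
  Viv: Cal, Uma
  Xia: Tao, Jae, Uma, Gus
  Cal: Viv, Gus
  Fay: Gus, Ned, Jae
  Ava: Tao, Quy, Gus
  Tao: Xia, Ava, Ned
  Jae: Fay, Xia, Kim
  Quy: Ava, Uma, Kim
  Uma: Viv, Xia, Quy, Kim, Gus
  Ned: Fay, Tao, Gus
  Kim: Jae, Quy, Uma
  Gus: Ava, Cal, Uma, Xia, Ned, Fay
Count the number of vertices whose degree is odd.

8

Degrees: Viv:2, Xia:4, Cal:2, Fay:3, Ava:3, Tao:3, Jae:3, Quy:3, Uma:5, Ned:3, Kim:3, Gus:6
Odd-degree vertices: Fay, Ava, Tao, Jae, Quy, Uma, Ned, Kim.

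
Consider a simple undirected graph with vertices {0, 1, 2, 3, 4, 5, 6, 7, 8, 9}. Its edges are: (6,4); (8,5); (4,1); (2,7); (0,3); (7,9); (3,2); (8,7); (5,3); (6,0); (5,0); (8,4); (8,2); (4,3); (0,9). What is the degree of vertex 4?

Neighbors of 4: 1, 3, 6, 8.

4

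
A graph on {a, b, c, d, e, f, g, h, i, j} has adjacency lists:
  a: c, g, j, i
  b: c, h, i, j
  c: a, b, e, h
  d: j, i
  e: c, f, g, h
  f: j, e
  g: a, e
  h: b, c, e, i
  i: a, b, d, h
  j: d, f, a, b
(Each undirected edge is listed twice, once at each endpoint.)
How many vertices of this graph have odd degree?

0

Degrees: a:4, b:4, c:4, d:2, e:4, f:2, g:2, h:4, i:4, j:4
Odd-degree vertices: none.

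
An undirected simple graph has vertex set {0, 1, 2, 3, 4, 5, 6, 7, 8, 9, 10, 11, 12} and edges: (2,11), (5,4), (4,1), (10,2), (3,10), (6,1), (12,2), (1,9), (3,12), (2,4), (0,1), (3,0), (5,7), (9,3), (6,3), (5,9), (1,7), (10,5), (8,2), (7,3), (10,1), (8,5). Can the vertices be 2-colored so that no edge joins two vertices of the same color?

A valid 2-coloring puts {1, 2, 3, 5} on one side and {0, 4, 6, 7, 8, 9, 10, 11, 12} on the other; every edge crosses between the two sides.

Yes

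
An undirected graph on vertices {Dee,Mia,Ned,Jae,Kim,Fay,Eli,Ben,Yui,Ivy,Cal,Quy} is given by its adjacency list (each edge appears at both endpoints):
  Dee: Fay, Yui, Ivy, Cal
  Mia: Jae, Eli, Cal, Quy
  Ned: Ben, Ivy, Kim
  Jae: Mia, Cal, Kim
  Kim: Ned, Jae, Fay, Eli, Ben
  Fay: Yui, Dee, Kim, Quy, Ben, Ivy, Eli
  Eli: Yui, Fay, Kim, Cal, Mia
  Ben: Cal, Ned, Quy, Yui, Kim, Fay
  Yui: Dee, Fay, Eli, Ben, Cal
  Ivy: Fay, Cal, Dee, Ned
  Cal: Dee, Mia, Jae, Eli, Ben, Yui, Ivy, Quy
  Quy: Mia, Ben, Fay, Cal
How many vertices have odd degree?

Degrees: Dee:4, Mia:4, Ned:3, Jae:3, Kim:5, Fay:7, Eli:5, Ben:6, Yui:5, Ivy:4, Cal:8, Quy:4
Odd-degree vertices: Ned, Jae, Kim, Fay, Eli, Yui.

6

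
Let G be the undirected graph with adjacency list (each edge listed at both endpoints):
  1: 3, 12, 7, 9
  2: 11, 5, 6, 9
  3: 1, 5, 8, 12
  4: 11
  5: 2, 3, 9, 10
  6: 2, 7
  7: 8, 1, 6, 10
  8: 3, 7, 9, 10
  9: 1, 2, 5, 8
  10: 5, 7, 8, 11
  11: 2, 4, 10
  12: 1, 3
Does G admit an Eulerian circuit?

Degrees: 1:4, 2:4, 3:4, 4:1, 5:4, 6:2, 7:4, 8:4, 9:4, 10:4, 11:3, 12:2
4, 11 have odd degree; an Eulerian circuit needs every degree to be even, so none exists.

No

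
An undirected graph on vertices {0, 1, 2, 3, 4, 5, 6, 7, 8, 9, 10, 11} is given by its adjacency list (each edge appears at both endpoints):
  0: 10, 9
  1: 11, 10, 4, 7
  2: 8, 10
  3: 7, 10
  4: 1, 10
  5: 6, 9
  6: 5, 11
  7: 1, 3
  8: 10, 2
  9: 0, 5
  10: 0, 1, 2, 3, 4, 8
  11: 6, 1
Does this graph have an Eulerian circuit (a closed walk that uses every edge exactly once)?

Yes

Degrees: 0:2, 1:4, 2:2, 3:2, 4:2, 5:2, 6:2, 7:2, 8:2, 9:2, 10:6, 11:2
Every vertex has even degree and the edges form a single connected piece, so an Eulerian circuit exists.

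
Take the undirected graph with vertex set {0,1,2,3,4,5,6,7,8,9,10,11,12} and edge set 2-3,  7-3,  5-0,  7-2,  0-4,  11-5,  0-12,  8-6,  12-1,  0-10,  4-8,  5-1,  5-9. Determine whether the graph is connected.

No

Component: {2, 3, 7}
Component: {0, 1, 4, 5, 6, 8, 9, 10, 11, 12}
There are 2 separate components, so the graph is not connected.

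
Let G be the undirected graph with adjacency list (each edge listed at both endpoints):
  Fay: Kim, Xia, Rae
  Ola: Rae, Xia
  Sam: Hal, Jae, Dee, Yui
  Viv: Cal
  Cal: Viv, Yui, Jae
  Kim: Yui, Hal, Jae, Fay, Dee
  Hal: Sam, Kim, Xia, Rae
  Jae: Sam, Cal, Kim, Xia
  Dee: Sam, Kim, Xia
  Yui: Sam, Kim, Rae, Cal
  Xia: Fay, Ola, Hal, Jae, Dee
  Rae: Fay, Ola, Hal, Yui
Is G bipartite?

Yes

A valid 2-coloring puts {Sam, Cal, Kim, Xia, Rae} on one side and {Fay, Ola, Viv, Hal, Jae, Dee, Yui} on the other; every edge crosses between the two sides.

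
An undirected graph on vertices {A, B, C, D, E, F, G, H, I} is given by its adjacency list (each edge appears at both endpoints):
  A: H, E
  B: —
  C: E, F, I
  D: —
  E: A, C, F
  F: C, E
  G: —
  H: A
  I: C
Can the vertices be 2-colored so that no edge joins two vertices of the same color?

F-E-C-F is an odd cycle (length 3), and a bipartite graph can contain only even cycles.

No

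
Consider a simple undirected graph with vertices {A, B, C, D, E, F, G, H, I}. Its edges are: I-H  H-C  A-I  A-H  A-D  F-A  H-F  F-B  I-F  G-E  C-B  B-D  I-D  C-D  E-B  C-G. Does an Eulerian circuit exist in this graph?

Yes

Degrees: A:4, B:4, C:4, D:4, E:2, F:4, G:2, H:4, I:4
Every vertex has even degree and the edges form a single connected piece, so an Eulerian circuit exists.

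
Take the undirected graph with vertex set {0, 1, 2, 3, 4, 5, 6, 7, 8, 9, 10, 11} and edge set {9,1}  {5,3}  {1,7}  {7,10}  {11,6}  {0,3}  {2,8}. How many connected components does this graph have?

Component: {4}
Component: {2, 8}
Component: {6, 11}
Component: {0, 3, 5}
Component: {1, 7, 9, 10}

5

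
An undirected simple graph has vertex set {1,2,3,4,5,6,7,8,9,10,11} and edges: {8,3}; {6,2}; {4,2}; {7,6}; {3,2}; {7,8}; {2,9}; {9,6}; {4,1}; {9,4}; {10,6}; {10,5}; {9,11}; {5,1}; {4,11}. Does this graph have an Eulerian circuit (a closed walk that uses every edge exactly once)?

Degrees: 1:2, 2:4, 3:2, 4:4, 5:2, 6:4, 7:2, 8:2, 9:4, 10:2, 11:2
Every vertex has even degree and the edges form a single connected piece, so an Eulerian circuit exists.

Yes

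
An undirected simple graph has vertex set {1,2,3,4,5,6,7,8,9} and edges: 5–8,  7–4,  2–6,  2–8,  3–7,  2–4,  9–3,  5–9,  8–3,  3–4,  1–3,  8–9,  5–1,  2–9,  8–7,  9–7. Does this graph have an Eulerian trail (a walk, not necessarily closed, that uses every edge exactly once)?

Degrees: 1:2, 2:4, 3:5, 4:3, 5:3, 6:1, 7:4, 8:5, 9:5
Odd-degree vertices: 3, 4, 5, 6, 8, 9 (6 total).
With 6 odd-degree vertices (more than two), no single trail can use every edge.

No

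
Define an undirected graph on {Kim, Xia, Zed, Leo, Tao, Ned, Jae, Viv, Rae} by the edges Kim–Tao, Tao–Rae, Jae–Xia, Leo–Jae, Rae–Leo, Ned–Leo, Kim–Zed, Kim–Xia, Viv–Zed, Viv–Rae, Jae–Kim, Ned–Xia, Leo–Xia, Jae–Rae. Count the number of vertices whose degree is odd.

0

Degrees: Kim:4, Xia:4, Zed:2, Leo:4, Tao:2, Ned:2, Jae:4, Viv:2, Rae:4
Odd-degree vertices: none.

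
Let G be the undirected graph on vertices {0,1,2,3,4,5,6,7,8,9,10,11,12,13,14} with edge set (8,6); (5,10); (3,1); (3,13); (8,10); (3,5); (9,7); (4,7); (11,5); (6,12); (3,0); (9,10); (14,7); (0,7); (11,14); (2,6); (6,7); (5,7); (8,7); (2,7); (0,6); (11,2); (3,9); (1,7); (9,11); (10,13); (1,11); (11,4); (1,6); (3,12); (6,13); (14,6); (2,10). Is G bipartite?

6-7-14-6 is an odd cycle (length 3), and a bipartite graph can contain only even cycles.

No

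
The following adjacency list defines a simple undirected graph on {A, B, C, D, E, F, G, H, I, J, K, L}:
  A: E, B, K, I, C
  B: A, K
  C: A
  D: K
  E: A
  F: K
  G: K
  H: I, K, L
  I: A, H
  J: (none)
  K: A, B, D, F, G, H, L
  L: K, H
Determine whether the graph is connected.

No

Component: {J}
Component: {A, B, C, D, E, F, G, H, I, K, L}
No edge joins these 2 groups, so the graph is disconnected.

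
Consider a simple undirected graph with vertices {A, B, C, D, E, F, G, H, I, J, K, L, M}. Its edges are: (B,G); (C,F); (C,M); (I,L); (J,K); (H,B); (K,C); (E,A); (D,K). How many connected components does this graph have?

4

Component: {A, E}
Component: {I, L}
Component: {B, G, H}
Component: {C, D, F, J, K, M}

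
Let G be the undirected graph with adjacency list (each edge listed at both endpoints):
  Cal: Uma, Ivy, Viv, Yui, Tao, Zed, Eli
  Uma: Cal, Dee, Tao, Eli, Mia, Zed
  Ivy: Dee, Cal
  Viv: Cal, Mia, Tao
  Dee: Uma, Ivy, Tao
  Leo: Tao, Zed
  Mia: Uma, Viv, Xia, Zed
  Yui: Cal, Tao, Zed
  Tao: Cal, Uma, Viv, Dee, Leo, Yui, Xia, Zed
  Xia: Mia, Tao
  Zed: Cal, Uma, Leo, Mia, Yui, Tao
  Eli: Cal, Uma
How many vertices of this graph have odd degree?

Degrees: Cal:7, Uma:6, Ivy:2, Viv:3, Dee:3, Leo:2, Mia:4, Yui:3, Tao:8, Xia:2, Zed:6, Eli:2
Odd-degree vertices: Cal, Viv, Dee, Yui.

4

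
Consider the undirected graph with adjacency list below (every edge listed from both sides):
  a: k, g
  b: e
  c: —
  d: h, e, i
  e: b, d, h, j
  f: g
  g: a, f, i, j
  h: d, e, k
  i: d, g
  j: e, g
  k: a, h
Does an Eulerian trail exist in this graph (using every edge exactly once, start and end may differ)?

Degrees: a:2, b:1, c:0, d:3, e:4, f:1, g:4, h:3, i:2, j:2, k:2
Odd-degree vertices: b, d, f, h (4 total).
With 4 odd-degree vertices (more than two), no single trail can use every edge.

No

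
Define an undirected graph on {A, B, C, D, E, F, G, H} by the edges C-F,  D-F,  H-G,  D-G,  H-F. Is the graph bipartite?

Color {A, B, E, F, G} black and {C, D, H} white. No edge joins two same-colored vertices, so the graph is bipartite.

Yes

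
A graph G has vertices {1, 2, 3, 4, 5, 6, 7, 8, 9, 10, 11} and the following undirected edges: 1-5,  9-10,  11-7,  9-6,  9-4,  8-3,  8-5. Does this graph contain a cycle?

|V| = 11, |E| = 7, number of components = 4.
Since 7 = 11 - 4, the graph is a forest and contains no cycle.

No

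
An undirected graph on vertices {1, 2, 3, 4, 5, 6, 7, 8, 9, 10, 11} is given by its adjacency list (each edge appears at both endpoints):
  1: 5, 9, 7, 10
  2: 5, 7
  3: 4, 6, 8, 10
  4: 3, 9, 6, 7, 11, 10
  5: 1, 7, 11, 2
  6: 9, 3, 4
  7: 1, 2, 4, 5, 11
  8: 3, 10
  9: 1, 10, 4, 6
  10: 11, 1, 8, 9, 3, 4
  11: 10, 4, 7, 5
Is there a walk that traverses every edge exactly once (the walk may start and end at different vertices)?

Yes

Degrees: 1:4, 2:2, 3:4, 4:6, 5:4, 6:3, 7:5, 8:2, 9:4, 10:6, 11:4
Odd-degree vertices: 6, 7 (2 total).
The non-isolated vertices are connected and exactly 2 have odd degree, so an Eulerian trail exists (from 6 to 7).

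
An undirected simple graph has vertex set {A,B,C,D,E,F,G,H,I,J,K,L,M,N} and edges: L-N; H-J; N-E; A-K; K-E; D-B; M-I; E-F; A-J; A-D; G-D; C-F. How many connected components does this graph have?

2

Component: {I, M}
Component: {A, B, C, D, E, F, G, H, J, K, L, N}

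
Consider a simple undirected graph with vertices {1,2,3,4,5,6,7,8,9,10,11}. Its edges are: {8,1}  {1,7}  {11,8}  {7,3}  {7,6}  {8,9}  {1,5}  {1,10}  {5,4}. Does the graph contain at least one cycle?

No

|V| = 11, |E| = 9, number of components = 2.
A forest on 11 vertices with 2 components has exactly 9 edges, which matches — so no cycle.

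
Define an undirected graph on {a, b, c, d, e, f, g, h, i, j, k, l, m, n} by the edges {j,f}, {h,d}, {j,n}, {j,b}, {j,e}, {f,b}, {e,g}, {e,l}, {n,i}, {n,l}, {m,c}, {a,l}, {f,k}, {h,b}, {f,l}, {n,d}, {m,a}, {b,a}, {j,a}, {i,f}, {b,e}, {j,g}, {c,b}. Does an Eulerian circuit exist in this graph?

No

Degrees: a:4, b:6, c:2, d:2, e:4, f:5, g:2, h:2, i:2, j:6, k:1, l:4, m:2, n:4
f, k have odd degree; an Eulerian circuit needs every degree to be even, so none exists.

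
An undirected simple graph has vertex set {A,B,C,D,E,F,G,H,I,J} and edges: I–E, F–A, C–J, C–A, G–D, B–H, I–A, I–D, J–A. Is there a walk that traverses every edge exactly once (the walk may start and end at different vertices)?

Degrees: A:4, B:1, C:2, D:2, E:1, F:1, G:1, H:1, I:3, J:2
Odd-degree vertices: B, E, F, G, H, I (6 total).
An Eulerian trail requires 0 or 2 odd-degree vertices; here there are 6.

No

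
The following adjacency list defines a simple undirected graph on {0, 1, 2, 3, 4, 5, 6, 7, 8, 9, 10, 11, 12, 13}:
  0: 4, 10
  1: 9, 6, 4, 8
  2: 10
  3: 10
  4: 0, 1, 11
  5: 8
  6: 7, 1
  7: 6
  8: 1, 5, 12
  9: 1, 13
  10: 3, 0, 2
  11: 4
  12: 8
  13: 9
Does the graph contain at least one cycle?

No

The graph has 14 vertices, 13 edges, and 1 connected component.
A forest on 14 vertices with 1 component has exactly 13 edges, which matches — so no cycle.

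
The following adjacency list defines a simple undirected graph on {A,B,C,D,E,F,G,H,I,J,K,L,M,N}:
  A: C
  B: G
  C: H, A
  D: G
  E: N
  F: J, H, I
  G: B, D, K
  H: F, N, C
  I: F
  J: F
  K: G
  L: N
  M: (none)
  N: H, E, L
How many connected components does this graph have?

Component: {M}
Component: {B, D, G, K}
Component: {A, C, E, F, H, I, J, L, N}

3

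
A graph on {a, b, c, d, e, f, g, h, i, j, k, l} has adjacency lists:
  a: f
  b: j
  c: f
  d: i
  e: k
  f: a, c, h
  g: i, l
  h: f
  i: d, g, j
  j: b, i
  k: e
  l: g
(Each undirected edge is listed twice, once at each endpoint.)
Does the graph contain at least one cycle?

The graph has 12 vertices, 9 edges, and 3 connected components.
A forest on 12 vertices with 3 components has exactly 9 edges, which matches — so no cycle.

No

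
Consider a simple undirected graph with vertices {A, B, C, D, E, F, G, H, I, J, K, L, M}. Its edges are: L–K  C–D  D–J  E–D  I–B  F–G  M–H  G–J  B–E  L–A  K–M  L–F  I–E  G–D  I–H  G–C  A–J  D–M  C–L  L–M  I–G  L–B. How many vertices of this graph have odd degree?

Degrees: A:2, B:3, C:3, D:5, E:3, F:2, G:5, H:2, I:4, J:3, K:2, L:6, M:4
Odd-degree vertices: B, C, D, E, G, J.

6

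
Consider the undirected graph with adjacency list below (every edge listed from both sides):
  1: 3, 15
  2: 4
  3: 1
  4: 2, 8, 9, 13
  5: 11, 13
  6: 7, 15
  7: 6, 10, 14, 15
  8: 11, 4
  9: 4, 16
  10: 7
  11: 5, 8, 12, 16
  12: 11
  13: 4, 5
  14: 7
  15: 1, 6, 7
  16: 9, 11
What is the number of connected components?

Component: {1, 3, 6, 7, 10, 14, 15}
Component: {2, 4, 5, 8, 9, 11, 12, 13, 16}

2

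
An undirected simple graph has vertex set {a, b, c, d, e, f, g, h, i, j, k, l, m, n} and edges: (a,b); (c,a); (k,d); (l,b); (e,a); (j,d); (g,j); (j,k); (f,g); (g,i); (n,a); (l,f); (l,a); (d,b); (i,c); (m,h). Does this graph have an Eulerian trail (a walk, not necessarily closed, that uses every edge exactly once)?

No

Degrees: a:5, b:3, c:2, d:3, e:1, f:2, g:3, h:1, i:2, j:3, k:2, l:3, m:1, n:1
Odd-degree vertices: a, b, d, e, g, h, j, l, m, n (10 total).
An Eulerian trail requires 0 or 2 odd-degree vertices; here there are 10.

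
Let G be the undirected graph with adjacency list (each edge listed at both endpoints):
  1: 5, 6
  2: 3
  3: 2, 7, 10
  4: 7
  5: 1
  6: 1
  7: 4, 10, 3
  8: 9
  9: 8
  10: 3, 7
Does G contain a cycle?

|V| = 10, |E| = 8, number of components = 3.
Since 8 > 10 - 3, a cycle must exist; for instance 3-7-10-3.

Yes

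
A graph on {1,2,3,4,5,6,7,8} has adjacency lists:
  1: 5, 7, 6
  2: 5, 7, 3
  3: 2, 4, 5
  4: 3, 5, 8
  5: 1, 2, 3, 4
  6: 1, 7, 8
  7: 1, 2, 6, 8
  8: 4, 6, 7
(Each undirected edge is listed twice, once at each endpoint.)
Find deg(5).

Neighbors of 5: 1, 2, 3, 4.

4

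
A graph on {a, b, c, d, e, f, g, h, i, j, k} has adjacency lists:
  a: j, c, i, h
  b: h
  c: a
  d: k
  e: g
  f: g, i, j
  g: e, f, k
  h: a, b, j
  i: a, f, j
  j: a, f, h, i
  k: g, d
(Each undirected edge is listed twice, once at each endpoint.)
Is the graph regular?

No

Degrees: a:4, b:1, c:1, d:1, e:1, f:3, g:3, h:3, i:3, j:4, k:2
Degrees are not all equal (e.g. deg(b)=1 but deg(a)=4); not regular.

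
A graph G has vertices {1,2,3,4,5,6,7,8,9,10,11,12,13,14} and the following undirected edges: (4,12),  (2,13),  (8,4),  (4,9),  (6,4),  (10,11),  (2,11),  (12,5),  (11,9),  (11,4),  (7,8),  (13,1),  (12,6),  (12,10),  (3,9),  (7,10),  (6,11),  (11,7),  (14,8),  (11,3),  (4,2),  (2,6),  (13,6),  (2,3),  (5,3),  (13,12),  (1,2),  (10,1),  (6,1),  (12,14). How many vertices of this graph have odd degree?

Degrees: 1:4, 2:6, 3:4, 4:6, 5:2, 6:6, 7:3, 8:3, 9:3, 10:4, 11:7, 12:6, 13:4, 14:2
Odd-degree vertices: 7, 8, 9, 11.

4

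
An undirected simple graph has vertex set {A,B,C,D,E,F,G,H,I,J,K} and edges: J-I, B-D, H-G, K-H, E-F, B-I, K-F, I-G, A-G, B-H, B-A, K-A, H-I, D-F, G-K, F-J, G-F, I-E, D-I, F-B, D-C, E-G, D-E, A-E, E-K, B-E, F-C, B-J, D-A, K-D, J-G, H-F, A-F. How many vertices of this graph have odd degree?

6

Degrees: A:6, B:7, C:2, D:7, E:7, F:9, G:7, H:5, I:6, J:4, K:6
Odd-degree vertices: B, D, E, F, G, H.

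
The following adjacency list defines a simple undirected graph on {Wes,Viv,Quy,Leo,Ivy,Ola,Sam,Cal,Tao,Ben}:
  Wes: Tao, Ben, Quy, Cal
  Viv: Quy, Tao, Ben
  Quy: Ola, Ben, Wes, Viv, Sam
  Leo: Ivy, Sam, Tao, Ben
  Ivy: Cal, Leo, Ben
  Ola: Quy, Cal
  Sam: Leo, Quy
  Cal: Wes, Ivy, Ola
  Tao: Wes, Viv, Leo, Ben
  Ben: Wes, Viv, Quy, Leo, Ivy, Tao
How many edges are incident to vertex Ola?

2

Neighbors of Ola: Quy, Cal.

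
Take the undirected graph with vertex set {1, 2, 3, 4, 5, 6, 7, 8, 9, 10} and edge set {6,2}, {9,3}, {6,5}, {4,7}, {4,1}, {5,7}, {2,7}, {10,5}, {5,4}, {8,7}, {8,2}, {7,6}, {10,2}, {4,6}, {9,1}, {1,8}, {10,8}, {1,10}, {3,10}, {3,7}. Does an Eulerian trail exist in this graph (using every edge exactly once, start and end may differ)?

Yes

Degrees: 1:4, 2:4, 3:3, 4:4, 5:4, 6:4, 7:6, 8:4, 9:2, 10:5
Odd-degree vertices: 3, 10 (2 total).
With 2 odd-degree vertices and all edges in one connected piece, an Eulerian trail exists (from 3 to 10).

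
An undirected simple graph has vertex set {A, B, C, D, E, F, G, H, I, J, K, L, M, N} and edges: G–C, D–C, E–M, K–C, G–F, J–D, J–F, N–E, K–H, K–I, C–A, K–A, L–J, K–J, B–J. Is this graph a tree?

|V| = 14, |E| = 15.
It is not connected, so it is not a tree.

No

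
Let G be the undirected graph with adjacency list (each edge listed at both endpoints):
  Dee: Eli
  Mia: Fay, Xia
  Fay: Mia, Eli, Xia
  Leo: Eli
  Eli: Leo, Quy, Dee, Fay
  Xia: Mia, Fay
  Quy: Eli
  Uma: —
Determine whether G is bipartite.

No

The cycle Xia-Mia-Fay-Xia has length 3, which is odd, so the graph is not bipartite.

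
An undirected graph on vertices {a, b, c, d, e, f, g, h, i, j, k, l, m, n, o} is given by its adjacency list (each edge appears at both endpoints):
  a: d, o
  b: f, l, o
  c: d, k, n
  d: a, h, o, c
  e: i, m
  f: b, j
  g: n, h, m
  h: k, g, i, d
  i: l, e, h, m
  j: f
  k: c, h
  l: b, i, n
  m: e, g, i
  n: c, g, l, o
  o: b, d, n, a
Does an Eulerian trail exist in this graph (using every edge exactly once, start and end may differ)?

Degrees: a:2, b:3, c:3, d:4, e:2, f:2, g:3, h:4, i:4, j:1, k:2, l:3, m:3, n:4, o:4
Odd-degree vertices: b, c, g, j, l, m (6 total).
An Eulerian trail requires 0 or 2 odd-degree vertices; here there are 6.

No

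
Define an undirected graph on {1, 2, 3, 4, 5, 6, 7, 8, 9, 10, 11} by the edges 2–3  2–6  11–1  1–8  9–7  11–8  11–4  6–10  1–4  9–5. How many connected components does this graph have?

Component: {5, 7, 9}
Component: {1, 4, 8, 11}
Component: {2, 3, 6, 10}

3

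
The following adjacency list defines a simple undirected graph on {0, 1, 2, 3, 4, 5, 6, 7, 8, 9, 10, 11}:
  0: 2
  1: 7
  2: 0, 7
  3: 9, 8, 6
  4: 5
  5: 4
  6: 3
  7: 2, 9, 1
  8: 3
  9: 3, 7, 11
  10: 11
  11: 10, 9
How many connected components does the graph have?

2

Component: {4, 5}
Component: {0, 1, 2, 3, 6, 7, 8, 9, 10, 11}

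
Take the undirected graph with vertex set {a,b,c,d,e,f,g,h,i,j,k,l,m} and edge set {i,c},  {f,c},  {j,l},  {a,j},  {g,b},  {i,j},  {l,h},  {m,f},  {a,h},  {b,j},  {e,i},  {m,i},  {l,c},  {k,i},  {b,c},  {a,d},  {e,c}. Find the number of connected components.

1

Component: {a, b, c, d, e, f, g, h, i, j, k, l, m}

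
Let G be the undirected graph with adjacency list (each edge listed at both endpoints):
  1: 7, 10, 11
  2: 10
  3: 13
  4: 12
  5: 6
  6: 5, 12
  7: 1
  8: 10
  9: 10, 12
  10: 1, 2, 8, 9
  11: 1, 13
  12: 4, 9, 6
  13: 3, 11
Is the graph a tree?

|V| = 13, |E| = 12.
Connected and |E| = |V| - 1, which characterizes a tree.

Yes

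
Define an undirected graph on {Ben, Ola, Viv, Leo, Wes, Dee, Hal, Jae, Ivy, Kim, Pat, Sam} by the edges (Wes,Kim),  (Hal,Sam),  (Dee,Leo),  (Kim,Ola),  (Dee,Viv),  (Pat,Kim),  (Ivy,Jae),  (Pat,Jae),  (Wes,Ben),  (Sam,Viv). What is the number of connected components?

Component: {Viv, Leo, Dee, Hal, Sam}
Component: {Ben, Ola, Wes, Jae, Ivy, Kim, Pat}

2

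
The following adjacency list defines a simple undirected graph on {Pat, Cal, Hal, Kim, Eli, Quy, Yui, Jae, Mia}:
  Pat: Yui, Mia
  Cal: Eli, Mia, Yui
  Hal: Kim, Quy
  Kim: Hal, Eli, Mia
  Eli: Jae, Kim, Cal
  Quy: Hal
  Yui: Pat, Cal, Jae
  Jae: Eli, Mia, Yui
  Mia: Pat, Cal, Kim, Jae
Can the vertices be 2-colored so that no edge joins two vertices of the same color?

A valid 2-coloring puts {Hal, Eli, Yui, Mia} on one side and {Pat, Cal, Kim, Quy, Jae} on the other; every edge crosses between the two sides.

Yes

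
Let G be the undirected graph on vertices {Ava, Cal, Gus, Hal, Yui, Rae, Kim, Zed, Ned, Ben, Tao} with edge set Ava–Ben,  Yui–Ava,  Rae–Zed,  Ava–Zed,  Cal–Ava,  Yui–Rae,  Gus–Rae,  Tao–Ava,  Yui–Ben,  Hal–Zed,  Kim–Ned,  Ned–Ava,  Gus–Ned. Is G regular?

Degrees: Ava:6, Cal:1, Gus:2, Hal:1, Yui:3, Rae:3, Kim:1, Zed:3, Ned:3, Ben:2, Tao:1
Degrees are not all equal (e.g. deg(Cal)=1 but deg(Ava)=6); not regular.

No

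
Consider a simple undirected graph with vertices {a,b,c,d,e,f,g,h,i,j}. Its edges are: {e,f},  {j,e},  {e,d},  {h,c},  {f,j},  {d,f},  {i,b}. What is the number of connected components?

Component: {a}
Component: {g}
Component: {b, i}
Component: {c, h}
Component: {d, e, f, j}

5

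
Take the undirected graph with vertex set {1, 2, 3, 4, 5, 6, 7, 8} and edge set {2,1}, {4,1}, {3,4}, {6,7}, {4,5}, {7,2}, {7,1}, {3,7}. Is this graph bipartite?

No

The cycle 2-1-7-2 has length 3, which is odd, so the graph is not bipartite.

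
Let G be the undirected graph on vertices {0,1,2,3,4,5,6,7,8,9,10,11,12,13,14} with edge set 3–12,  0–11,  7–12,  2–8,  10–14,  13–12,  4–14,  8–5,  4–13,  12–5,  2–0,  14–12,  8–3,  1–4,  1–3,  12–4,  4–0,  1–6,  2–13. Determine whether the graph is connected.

No

Component: {9}
Component: {0, 1, 2, 3, 4, 5, 6, 7, 8, 10, 11, 12, 13, 14}
No edge joins these 2 groups, so the graph is disconnected.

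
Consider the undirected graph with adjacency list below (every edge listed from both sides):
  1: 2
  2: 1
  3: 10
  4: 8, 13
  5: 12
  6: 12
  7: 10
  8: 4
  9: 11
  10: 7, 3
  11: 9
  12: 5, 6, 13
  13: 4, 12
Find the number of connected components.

4

Component: {1, 2}
Component: {9, 11}
Component: {3, 7, 10}
Component: {4, 5, 6, 8, 12, 13}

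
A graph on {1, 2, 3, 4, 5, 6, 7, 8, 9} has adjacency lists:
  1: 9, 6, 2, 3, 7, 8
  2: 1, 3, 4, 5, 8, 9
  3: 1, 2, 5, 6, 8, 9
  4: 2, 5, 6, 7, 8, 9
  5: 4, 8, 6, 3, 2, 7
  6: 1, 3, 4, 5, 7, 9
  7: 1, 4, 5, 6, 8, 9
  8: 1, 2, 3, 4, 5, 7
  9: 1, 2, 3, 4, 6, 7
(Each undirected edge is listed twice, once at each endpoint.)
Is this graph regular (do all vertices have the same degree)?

Yes

Degrees: 1:6, 2:6, 3:6, 4:6, 5:6, 6:6, 7:6, 8:6, 9:6
Every vertex has degree 6, so the graph is 6-regular.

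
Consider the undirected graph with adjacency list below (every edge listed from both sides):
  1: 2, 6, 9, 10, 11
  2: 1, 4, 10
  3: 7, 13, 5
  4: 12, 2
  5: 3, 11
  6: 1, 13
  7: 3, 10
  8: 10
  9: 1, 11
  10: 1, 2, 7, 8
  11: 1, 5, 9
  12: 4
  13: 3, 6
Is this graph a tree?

No

|V| = 13, |E| = 16.
Connected but with 16 > 12 edges, so it has a cycle and is not a tree.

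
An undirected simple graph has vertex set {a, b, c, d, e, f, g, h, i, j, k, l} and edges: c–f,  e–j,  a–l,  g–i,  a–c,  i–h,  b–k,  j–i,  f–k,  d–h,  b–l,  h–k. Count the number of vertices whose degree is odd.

6

Degrees: a:2, b:2, c:2, d:1, e:1, f:2, g:1, h:3, i:3, j:2, k:3, l:2
Odd-degree vertices: d, e, g, h, i, k.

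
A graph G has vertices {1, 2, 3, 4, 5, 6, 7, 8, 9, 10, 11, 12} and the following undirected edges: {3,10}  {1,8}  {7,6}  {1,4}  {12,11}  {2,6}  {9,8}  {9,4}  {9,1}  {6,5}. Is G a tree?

No

The graph has 12 vertices and 10 edges.
It splits into 4 components, so it cannot be a tree.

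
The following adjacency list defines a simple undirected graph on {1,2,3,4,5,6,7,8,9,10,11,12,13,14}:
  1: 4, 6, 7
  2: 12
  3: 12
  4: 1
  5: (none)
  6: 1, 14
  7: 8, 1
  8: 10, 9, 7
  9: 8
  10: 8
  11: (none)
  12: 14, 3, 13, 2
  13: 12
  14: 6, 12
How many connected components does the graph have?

3

Component: {5}
Component: {11}
Component: {1, 2, 3, 4, 6, 7, 8, 9, 10, 12, 13, 14}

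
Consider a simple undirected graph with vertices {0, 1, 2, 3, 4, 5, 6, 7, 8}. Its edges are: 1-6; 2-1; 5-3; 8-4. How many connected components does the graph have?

5

Component: {0}
Component: {7}
Component: {3, 5}
Component: {4, 8}
Component: {1, 2, 6}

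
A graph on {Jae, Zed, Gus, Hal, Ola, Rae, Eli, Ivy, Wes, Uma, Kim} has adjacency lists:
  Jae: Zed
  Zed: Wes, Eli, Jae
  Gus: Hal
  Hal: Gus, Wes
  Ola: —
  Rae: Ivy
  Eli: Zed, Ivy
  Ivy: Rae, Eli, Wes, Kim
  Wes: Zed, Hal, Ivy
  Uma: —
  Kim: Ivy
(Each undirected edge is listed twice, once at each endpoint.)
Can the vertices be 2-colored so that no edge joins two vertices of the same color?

Partition the vertices as {Zed, Hal, Ola, Ivy, Uma} vs {Jae, Gus, Rae, Eli, Wes, Kim}. Each listed edge has one endpoint in each part, so the graph is bipartite.

Yes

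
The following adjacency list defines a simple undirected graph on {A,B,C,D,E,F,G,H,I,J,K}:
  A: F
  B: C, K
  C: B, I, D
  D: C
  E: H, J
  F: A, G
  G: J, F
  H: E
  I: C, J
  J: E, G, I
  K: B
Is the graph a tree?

Yes

|V| = 11, |E| = 10.
Connected and |E| = |V| - 1, which characterizes a tree.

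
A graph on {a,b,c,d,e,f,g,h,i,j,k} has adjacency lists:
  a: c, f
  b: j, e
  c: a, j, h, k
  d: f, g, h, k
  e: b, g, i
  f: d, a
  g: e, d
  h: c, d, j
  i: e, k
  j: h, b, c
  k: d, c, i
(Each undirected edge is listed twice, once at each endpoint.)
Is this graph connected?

A breadth-first search from a visits a, c, f, j, k, h, d, b, i, g, e — all 11 vertices — so the graph is connected.

Yes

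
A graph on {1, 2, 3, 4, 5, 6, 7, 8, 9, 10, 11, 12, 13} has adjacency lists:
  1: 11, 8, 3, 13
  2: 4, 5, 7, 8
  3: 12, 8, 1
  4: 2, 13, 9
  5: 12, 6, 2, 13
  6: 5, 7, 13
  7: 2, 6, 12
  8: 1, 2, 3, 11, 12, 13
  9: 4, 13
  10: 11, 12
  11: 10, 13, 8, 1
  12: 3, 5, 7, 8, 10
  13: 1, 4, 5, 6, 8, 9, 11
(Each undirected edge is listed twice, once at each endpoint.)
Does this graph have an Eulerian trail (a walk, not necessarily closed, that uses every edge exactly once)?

No

Degrees: 1:4, 2:4, 3:3, 4:3, 5:4, 6:3, 7:3, 8:6, 9:2, 10:2, 11:4, 12:5, 13:7
Odd-degree vertices: 3, 4, 6, 7, 12, 13 (6 total).
An Eulerian trail requires 0 or 2 odd-degree vertices; here there are 6.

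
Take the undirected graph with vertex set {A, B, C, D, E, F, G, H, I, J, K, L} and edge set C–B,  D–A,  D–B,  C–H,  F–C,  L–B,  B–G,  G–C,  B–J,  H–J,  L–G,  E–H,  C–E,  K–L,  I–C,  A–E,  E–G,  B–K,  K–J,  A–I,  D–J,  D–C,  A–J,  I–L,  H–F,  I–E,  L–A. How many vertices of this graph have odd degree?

Degrees: A:5, B:6, C:7, D:4, E:5, F:2, G:4, H:4, I:4, J:5, K:3, L:5
Odd-degree vertices: A, C, E, J, K, L.

6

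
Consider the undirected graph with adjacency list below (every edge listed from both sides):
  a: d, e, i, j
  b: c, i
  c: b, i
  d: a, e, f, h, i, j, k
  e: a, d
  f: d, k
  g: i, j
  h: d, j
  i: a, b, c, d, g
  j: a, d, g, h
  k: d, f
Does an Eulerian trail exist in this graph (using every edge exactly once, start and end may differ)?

Yes

Degrees: a:4, b:2, c:2, d:7, e:2, f:2, g:2, h:2, i:5, j:4, k:2
Odd-degree vertices: d, i (2 total).
The non-isolated vertices are connected and exactly 2 have odd degree, so an Eulerian trail exists (from d to i).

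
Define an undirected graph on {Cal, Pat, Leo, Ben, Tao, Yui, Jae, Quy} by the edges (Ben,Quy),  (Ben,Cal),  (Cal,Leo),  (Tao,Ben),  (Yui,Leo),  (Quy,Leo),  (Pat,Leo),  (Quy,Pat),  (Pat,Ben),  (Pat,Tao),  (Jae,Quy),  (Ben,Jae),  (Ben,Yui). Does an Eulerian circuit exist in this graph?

Yes

Degrees: Cal:2, Pat:4, Leo:4, Ben:6, Tao:2, Yui:2, Jae:2, Quy:4
All degrees are even and the non-isolated vertices are connected — an Eulerian circuit exists.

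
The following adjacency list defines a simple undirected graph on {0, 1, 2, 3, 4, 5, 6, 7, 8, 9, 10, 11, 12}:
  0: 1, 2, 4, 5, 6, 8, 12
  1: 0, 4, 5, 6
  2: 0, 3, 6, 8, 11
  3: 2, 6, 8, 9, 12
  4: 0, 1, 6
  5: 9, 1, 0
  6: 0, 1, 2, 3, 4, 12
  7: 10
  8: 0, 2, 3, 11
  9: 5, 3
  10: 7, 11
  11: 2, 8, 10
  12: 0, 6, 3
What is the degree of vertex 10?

2

Neighbors of 10: 7, 11.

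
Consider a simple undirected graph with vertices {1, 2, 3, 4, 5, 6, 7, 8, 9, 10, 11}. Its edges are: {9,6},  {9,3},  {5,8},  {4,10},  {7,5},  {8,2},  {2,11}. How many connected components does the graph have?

4

Component: {1}
Component: {4, 10}
Component: {3, 6, 9}
Component: {2, 5, 7, 8, 11}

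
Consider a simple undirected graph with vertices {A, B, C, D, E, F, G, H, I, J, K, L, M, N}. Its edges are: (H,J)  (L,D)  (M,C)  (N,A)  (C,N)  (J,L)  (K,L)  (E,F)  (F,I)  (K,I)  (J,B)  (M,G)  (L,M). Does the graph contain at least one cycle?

|V| = 14, |E| = 13, number of components = 1.
Since 13 = 14 - 1, the graph is a forest and contains no cycle.

No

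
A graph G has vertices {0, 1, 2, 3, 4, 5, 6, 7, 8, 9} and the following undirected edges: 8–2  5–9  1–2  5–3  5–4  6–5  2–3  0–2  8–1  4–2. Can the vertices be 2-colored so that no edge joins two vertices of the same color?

No

8-1-2-8 is an odd cycle (length 3), and a bipartite graph can contain only even cycles.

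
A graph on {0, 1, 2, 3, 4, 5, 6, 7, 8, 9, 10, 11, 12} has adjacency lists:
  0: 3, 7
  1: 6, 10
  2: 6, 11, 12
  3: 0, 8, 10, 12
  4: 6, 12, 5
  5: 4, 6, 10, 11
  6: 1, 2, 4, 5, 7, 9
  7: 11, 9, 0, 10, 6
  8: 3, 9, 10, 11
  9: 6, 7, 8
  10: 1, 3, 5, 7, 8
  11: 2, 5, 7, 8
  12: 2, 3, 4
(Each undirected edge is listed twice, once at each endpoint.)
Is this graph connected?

Yes

A breadth-first search from 0 visits 0, 3, 7, 10, 8, 12, 9, 6, 11, 5, 1, 4, 2 — all 13 vertices — so the graph is connected.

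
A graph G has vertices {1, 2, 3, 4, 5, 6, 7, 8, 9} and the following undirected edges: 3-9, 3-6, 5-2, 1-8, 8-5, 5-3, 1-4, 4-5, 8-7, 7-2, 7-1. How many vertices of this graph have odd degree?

Degrees: 1:3, 2:2, 3:3, 4:2, 5:4, 6:1, 7:3, 8:3, 9:1
Odd-degree vertices: 1, 3, 6, 7, 8, 9.

6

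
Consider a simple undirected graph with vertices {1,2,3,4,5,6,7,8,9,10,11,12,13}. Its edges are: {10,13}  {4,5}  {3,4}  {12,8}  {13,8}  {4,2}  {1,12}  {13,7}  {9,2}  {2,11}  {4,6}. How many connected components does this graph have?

2

Component: {1, 7, 8, 10, 12, 13}
Component: {2, 3, 4, 5, 6, 9, 11}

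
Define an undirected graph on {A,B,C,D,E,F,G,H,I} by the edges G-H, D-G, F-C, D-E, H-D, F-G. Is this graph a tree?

The graph has 9 vertices and 6 edges.
It is not connected, so it is not a tree.

No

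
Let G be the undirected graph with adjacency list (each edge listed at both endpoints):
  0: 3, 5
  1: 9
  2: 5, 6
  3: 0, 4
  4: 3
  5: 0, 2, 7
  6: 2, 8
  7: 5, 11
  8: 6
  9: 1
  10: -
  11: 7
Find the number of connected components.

3

Component: {10}
Component: {1, 9}
Component: {0, 2, 3, 4, 5, 6, 7, 8, 11}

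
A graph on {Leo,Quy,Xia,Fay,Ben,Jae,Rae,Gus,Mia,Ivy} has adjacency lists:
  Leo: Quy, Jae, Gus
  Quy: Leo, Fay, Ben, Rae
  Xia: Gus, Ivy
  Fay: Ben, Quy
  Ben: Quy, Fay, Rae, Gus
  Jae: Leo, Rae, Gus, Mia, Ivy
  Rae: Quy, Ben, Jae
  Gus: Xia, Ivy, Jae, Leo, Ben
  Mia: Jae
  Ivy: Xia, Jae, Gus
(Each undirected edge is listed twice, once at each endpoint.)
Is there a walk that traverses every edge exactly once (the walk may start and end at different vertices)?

No

Degrees: Leo:3, Quy:4, Xia:2, Fay:2, Ben:4, Jae:5, Rae:3, Gus:5, Mia:1, Ivy:3
Odd-degree vertices: Leo, Jae, Rae, Gus, Mia, Ivy (6 total).
With 6 odd-degree vertices (more than two), no single trail can use every edge.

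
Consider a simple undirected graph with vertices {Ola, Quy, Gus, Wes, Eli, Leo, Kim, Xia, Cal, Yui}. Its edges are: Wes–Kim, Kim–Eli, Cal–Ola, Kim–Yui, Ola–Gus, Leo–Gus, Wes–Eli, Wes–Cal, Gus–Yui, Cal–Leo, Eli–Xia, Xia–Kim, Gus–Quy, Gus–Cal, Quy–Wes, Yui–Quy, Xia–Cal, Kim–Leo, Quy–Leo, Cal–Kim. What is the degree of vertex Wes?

4

Neighbors of Wes: Quy, Eli, Kim, Cal.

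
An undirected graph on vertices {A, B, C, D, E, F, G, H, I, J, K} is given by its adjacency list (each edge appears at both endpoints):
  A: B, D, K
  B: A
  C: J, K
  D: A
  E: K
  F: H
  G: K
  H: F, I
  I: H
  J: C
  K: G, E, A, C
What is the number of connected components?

2

Component: {F, H, I}
Component: {A, B, C, D, E, G, J, K}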